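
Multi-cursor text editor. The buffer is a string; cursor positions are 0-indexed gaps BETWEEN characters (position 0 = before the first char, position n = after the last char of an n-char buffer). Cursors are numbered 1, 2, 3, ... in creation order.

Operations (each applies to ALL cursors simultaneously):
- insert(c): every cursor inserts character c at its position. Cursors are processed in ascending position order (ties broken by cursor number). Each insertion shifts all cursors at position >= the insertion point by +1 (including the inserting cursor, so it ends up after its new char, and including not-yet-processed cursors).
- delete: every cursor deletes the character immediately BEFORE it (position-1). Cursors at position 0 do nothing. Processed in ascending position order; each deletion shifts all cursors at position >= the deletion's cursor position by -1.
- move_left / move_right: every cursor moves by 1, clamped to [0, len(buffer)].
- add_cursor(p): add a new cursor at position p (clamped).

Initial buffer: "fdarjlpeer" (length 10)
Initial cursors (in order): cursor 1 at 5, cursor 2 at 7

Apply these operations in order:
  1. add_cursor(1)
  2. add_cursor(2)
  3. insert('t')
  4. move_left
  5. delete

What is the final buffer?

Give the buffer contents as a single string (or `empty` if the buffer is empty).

Answer: ttartlteer

Derivation:
After op 1 (add_cursor(1)): buffer="fdarjlpeer" (len 10), cursors c3@1 c1@5 c2@7, authorship ..........
After op 2 (add_cursor(2)): buffer="fdarjlpeer" (len 10), cursors c3@1 c4@2 c1@5 c2@7, authorship ..........
After op 3 (insert('t')): buffer="ftdtarjtlpteer" (len 14), cursors c3@2 c4@4 c1@8 c2@11, authorship .3.4...1..2...
After op 4 (move_left): buffer="ftdtarjtlpteer" (len 14), cursors c3@1 c4@3 c1@7 c2@10, authorship .3.4...1..2...
After op 5 (delete): buffer="ttartlteer" (len 10), cursors c3@0 c4@1 c1@4 c2@6, authorship 34..1.2...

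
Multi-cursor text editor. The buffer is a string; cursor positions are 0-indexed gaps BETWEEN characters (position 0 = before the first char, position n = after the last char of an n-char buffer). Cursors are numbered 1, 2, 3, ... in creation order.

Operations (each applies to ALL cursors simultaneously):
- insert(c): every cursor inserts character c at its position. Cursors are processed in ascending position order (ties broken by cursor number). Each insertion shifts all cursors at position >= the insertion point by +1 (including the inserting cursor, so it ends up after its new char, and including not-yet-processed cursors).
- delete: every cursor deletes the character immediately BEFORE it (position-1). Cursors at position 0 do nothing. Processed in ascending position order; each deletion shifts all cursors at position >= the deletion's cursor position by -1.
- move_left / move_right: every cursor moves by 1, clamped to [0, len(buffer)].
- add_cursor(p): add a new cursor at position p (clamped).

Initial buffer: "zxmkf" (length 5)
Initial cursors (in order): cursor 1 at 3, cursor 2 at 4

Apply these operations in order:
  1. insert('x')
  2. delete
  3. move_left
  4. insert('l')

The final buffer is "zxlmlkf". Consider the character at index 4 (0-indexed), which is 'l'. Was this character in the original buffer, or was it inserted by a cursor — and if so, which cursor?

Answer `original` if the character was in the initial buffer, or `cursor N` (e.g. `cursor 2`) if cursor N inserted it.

Answer: cursor 2

Derivation:
After op 1 (insert('x')): buffer="zxmxkxf" (len 7), cursors c1@4 c2@6, authorship ...1.2.
After op 2 (delete): buffer="zxmkf" (len 5), cursors c1@3 c2@4, authorship .....
After op 3 (move_left): buffer="zxmkf" (len 5), cursors c1@2 c2@3, authorship .....
After op 4 (insert('l')): buffer="zxlmlkf" (len 7), cursors c1@3 c2@5, authorship ..1.2..
Authorship (.=original, N=cursor N): . . 1 . 2 . .
Index 4: author = 2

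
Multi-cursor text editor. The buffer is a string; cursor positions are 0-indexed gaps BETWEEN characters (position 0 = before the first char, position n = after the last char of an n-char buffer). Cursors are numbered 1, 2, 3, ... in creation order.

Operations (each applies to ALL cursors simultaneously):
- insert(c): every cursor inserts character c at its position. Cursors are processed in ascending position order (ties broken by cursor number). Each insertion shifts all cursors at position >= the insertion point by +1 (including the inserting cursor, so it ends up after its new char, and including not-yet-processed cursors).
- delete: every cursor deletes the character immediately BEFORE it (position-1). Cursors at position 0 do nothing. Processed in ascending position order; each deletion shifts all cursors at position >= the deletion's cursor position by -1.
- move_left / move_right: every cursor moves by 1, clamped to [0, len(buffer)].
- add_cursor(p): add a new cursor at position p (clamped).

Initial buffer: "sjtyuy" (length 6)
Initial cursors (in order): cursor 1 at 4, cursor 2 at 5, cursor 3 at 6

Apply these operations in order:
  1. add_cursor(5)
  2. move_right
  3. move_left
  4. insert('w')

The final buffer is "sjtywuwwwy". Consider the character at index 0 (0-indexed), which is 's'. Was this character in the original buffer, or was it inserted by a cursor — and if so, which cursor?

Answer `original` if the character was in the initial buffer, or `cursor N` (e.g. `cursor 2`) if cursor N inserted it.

After op 1 (add_cursor(5)): buffer="sjtyuy" (len 6), cursors c1@4 c2@5 c4@5 c3@6, authorship ......
After op 2 (move_right): buffer="sjtyuy" (len 6), cursors c1@5 c2@6 c3@6 c4@6, authorship ......
After op 3 (move_left): buffer="sjtyuy" (len 6), cursors c1@4 c2@5 c3@5 c4@5, authorship ......
After op 4 (insert('w')): buffer="sjtywuwwwy" (len 10), cursors c1@5 c2@9 c3@9 c4@9, authorship ....1.234.
Authorship (.=original, N=cursor N): . . . . 1 . 2 3 4 .
Index 0: author = original

Answer: original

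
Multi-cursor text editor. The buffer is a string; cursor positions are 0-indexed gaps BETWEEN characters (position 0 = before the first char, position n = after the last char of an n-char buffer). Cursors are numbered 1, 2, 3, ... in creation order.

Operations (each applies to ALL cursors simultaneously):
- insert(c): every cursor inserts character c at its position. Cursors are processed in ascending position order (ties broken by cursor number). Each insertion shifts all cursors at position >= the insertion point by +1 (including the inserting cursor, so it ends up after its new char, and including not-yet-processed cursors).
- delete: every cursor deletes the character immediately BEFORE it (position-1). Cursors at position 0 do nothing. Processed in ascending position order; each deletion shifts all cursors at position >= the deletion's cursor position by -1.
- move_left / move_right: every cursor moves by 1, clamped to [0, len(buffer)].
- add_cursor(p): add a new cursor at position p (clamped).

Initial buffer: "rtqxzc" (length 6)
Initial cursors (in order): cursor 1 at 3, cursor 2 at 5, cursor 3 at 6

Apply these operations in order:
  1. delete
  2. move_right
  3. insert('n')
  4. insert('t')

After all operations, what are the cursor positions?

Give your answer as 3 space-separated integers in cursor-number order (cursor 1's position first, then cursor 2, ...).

After op 1 (delete): buffer="rtx" (len 3), cursors c1@2 c2@3 c3@3, authorship ...
After op 2 (move_right): buffer="rtx" (len 3), cursors c1@3 c2@3 c3@3, authorship ...
After op 3 (insert('n')): buffer="rtxnnn" (len 6), cursors c1@6 c2@6 c3@6, authorship ...123
After op 4 (insert('t')): buffer="rtxnnnttt" (len 9), cursors c1@9 c2@9 c3@9, authorship ...123123

Answer: 9 9 9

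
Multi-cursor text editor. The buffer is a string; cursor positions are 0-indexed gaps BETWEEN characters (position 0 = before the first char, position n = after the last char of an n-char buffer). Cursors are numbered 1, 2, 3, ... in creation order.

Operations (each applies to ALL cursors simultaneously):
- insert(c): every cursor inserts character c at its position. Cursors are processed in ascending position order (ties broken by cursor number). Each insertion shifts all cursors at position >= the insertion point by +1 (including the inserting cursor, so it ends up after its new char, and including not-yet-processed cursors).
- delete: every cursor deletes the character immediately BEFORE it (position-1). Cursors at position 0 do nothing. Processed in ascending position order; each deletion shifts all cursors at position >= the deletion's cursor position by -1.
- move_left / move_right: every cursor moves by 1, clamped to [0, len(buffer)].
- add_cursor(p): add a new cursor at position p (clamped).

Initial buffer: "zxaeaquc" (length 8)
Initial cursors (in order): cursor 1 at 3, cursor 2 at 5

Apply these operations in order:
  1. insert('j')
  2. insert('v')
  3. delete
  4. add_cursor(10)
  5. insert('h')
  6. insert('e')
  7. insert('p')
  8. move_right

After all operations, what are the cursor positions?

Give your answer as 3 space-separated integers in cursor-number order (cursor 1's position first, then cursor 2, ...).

Answer: 8 14 19

Derivation:
After op 1 (insert('j')): buffer="zxajeajquc" (len 10), cursors c1@4 c2@7, authorship ...1..2...
After op 2 (insert('v')): buffer="zxajveajvquc" (len 12), cursors c1@5 c2@9, authorship ...11..22...
After op 3 (delete): buffer="zxajeajquc" (len 10), cursors c1@4 c2@7, authorship ...1..2...
After op 4 (add_cursor(10)): buffer="zxajeajquc" (len 10), cursors c1@4 c2@7 c3@10, authorship ...1..2...
After op 5 (insert('h')): buffer="zxajheajhquch" (len 13), cursors c1@5 c2@9 c3@13, authorship ...11..22...3
After op 6 (insert('e')): buffer="zxajheeajhequche" (len 16), cursors c1@6 c2@11 c3@16, authorship ...111..222...33
After op 7 (insert('p')): buffer="zxajhepeajhepquchep" (len 19), cursors c1@7 c2@13 c3@19, authorship ...1111..2222...333
After op 8 (move_right): buffer="zxajhepeajhepquchep" (len 19), cursors c1@8 c2@14 c3@19, authorship ...1111..2222...333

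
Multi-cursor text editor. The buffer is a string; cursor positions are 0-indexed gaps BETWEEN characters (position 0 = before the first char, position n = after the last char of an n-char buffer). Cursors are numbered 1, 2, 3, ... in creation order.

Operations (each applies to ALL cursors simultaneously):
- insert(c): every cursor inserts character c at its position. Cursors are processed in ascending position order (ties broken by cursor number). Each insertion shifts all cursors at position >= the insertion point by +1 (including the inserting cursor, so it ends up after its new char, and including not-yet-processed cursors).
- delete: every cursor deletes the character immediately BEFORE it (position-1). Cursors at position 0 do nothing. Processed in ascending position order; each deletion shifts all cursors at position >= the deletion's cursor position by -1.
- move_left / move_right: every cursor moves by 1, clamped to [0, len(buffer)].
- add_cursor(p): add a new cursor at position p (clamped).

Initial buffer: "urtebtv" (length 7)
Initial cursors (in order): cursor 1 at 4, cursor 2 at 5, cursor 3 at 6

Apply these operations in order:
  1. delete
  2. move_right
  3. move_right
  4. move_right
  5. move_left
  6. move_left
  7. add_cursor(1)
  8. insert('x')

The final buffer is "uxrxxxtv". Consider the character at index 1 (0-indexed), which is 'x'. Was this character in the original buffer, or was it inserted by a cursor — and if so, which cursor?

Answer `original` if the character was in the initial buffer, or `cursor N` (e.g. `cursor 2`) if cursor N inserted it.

After op 1 (delete): buffer="urtv" (len 4), cursors c1@3 c2@3 c3@3, authorship ....
After op 2 (move_right): buffer="urtv" (len 4), cursors c1@4 c2@4 c3@4, authorship ....
After op 3 (move_right): buffer="urtv" (len 4), cursors c1@4 c2@4 c3@4, authorship ....
After op 4 (move_right): buffer="urtv" (len 4), cursors c1@4 c2@4 c3@4, authorship ....
After op 5 (move_left): buffer="urtv" (len 4), cursors c1@3 c2@3 c3@3, authorship ....
After op 6 (move_left): buffer="urtv" (len 4), cursors c1@2 c2@2 c3@2, authorship ....
After op 7 (add_cursor(1)): buffer="urtv" (len 4), cursors c4@1 c1@2 c2@2 c3@2, authorship ....
After op 8 (insert('x')): buffer="uxrxxxtv" (len 8), cursors c4@2 c1@6 c2@6 c3@6, authorship .4.123..
Authorship (.=original, N=cursor N): . 4 . 1 2 3 . .
Index 1: author = 4

Answer: cursor 4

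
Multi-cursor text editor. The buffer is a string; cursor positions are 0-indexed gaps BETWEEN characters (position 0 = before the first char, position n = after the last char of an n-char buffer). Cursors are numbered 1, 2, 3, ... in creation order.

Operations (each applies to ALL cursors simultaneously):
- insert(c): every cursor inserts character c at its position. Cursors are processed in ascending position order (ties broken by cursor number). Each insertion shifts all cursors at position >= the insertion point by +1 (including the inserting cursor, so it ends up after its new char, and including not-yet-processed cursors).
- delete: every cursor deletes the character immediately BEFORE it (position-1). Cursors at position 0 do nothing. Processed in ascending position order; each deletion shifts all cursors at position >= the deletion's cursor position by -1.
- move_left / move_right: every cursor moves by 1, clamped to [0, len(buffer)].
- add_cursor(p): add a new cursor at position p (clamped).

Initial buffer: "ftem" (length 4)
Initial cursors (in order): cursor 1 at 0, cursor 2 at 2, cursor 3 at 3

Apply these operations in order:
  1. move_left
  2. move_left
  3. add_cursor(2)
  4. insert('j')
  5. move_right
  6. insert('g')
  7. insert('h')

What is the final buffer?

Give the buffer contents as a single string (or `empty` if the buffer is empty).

After op 1 (move_left): buffer="ftem" (len 4), cursors c1@0 c2@1 c3@2, authorship ....
After op 2 (move_left): buffer="ftem" (len 4), cursors c1@0 c2@0 c3@1, authorship ....
After op 3 (add_cursor(2)): buffer="ftem" (len 4), cursors c1@0 c2@0 c3@1 c4@2, authorship ....
After op 4 (insert('j')): buffer="jjfjtjem" (len 8), cursors c1@2 c2@2 c3@4 c4@6, authorship 12.3.4..
After op 5 (move_right): buffer="jjfjtjem" (len 8), cursors c1@3 c2@3 c3@5 c4@7, authorship 12.3.4..
After op 6 (insert('g')): buffer="jjfggjtgjegm" (len 12), cursors c1@5 c2@5 c3@8 c4@11, authorship 12.123.34.4.
After op 7 (insert('h')): buffer="jjfgghhjtghjeghm" (len 16), cursors c1@7 c2@7 c3@11 c4@15, authorship 12.12123.334.44.

Answer: jjfgghhjtghjeghm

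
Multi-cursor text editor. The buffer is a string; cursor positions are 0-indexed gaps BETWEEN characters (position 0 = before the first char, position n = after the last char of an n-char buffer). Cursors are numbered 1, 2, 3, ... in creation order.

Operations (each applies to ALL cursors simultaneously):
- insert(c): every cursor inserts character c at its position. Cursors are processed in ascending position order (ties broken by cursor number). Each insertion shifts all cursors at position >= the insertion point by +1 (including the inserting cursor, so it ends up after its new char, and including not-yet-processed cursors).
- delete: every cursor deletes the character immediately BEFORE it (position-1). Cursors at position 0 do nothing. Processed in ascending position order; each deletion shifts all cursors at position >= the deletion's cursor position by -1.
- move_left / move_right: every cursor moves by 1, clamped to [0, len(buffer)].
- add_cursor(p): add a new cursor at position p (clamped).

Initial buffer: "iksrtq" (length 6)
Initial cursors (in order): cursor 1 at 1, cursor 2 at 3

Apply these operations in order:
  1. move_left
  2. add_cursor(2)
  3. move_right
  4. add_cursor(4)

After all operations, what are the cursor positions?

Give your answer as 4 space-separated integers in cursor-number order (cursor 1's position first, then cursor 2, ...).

After op 1 (move_left): buffer="iksrtq" (len 6), cursors c1@0 c2@2, authorship ......
After op 2 (add_cursor(2)): buffer="iksrtq" (len 6), cursors c1@0 c2@2 c3@2, authorship ......
After op 3 (move_right): buffer="iksrtq" (len 6), cursors c1@1 c2@3 c3@3, authorship ......
After op 4 (add_cursor(4)): buffer="iksrtq" (len 6), cursors c1@1 c2@3 c3@3 c4@4, authorship ......

Answer: 1 3 3 4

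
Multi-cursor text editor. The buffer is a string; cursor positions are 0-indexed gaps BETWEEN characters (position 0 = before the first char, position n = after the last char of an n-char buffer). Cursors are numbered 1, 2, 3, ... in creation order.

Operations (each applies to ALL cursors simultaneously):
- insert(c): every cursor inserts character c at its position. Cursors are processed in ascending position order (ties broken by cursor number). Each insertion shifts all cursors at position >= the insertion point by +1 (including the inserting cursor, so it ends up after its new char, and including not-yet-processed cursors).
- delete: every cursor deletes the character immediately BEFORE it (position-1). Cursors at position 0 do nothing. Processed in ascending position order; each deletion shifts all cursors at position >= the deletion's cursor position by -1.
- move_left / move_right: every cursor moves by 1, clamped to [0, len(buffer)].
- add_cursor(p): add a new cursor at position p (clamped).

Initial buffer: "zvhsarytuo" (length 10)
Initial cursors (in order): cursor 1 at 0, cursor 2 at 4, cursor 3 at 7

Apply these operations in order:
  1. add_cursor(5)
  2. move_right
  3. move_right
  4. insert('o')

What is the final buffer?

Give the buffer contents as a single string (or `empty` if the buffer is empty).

After op 1 (add_cursor(5)): buffer="zvhsarytuo" (len 10), cursors c1@0 c2@4 c4@5 c3@7, authorship ..........
After op 2 (move_right): buffer="zvhsarytuo" (len 10), cursors c1@1 c2@5 c4@6 c3@8, authorship ..........
After op 3 (move_right): buffer="zvhsarytuo" (len 10), cursors c1@2 c2@6 c4@7 c3@9, authorship ..........
After op 4 (insert('o')): buffer="zvohsaroyotuoo" (len 14), cursors c1@3 c2@8 c4@10 c3@13, authorship ..1....2.4..3.

Answer: zvohsaroyotuoo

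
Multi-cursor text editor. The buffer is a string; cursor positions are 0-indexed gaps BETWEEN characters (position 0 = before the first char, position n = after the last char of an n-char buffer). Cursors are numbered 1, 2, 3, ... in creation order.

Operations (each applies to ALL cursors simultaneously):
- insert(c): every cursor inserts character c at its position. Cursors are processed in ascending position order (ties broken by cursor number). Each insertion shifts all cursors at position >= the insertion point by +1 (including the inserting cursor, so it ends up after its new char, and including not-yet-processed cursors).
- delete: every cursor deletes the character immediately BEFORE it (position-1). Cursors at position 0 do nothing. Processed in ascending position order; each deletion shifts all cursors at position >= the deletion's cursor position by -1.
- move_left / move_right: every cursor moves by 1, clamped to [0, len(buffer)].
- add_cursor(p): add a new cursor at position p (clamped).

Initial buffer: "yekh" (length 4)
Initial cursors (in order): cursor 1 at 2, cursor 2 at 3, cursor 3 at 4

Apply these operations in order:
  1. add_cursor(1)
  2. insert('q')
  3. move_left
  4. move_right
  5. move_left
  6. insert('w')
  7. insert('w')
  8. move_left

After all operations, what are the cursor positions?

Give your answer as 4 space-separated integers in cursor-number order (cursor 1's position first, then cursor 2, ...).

After op 1 (add_cursor(1)): buffer="yekh" (len 4), cursors c4@1 c1@2 c2@3 c3@4, authorship ....
After op 2 (insert('q')): buffer="yqeqkqhq" (len 8), cursors c4@2 c1@4 c2@6 c3@8, authorship .4.1.2.3
After op 3 (move_left): buffer="yqeqkqhq" (len 8), cursors c4@1 c1@3 c2@5 c3@7, authorship .4.1.2.3
After op 4 (move_right): buffer="yqeqkqhq" (len 8), cursors c4@2 c1@4 c2@6 c3@8, authorship .4.1.2.3
After op 5 (move_left): buffer="yqeqkqhq" (len 8), cursors c4@1 c1@3 c2@5 c3@7, authorship .4.1.2.3
After op 6 (insert('w')): buffer="ywqewqkwqhwq" (len 12), cursors c4@2 c1@5 c2@8 c3@11, authorship .44.11.22.33
After op 7 (insert('w')): buffer="ywwqewwqkwwqhwwq" (len 16), cursors c4@3 c1@7 c2@11 c3@15, authorship .444.111.222.333
After op 8 (move_left): buffer="ywwqewwqkwwqhwwq" (len 16), cursors c4@2 c1@6 c2@10 c3@14, authorship .444.111.222.333

Answer: 6 10 14 2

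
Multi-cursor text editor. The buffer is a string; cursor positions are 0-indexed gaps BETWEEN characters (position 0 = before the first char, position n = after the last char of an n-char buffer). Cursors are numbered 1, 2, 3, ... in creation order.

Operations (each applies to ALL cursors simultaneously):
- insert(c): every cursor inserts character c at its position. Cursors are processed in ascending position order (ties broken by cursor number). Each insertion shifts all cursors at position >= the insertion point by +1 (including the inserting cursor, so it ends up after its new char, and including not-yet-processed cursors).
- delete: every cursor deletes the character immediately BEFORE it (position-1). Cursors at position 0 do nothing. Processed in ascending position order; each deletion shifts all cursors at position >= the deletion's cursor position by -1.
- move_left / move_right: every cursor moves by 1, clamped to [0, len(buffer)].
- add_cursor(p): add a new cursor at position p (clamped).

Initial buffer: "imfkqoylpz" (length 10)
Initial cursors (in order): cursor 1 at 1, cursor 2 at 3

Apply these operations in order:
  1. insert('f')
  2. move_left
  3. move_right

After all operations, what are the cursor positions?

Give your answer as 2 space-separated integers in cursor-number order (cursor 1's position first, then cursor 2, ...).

Answer: 2 5

Derivation:
After op 1 (insert('f')): buffer="ifmffkqoylpz" (len 12), cursors c1@2 c2@5, authorship .1..2.......
After op 2 (move_left): buffer="ifmffkqoylpz" (len 12), cursors c1@1 c2@4, authorship .1..2.......
After op 3 (move_right): buffer="ifmffkqoylpz" (len 12), cursors c1@2 c2@5, authorship .1..2.......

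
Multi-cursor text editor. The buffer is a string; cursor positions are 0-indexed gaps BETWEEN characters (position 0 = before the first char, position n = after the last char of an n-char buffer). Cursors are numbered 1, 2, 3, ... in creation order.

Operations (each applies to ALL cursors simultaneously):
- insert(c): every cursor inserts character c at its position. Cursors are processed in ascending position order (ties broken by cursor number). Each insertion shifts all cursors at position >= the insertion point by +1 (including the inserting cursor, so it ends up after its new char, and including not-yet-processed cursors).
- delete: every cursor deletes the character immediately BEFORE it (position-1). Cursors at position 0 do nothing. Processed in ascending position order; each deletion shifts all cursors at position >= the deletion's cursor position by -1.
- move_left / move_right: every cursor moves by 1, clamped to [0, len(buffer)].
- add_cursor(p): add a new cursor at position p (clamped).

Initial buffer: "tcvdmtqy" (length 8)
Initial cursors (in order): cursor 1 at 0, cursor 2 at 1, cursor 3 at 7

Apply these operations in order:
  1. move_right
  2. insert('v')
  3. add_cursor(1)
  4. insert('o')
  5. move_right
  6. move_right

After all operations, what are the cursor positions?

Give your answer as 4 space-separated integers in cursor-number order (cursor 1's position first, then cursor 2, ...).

After op 1 (move_right): buffer="tcvdmtqy" (len 8), cursors c1@1 c2@2 c3@8, authorship ........
After op 2 (insert('v')): buffer="tvcvvdmtqyv" (len 11), cursors c1@2 c2@4 c3@11, authorship .1.2......3
After op 3 (add_cursor(1)): buffer="tvcvvdmtqyv" (len 11), cursors c4@1 c1@2 c2@4 c3@11, authorship .1.2......3
After op 4 (insert('o')): buffer="tovocvovdmtqyvo" (len 15), cursors c4@2 c1@4 c2@7 c3@15, authorship .411.22......33
After op 5 (move_right): buffer="tovocvovdmtqyvo" (len 15), cursors c4@3 c1@5 c2@8 c3@15, authorship .411.22......33
After op 6 (move_right): buffer="tovocvovdmtqyvo" (len 15), cursors c4@4 c1@6 c2@9 c3@15, authorship .411.22......33

Answer: 6 9 15 4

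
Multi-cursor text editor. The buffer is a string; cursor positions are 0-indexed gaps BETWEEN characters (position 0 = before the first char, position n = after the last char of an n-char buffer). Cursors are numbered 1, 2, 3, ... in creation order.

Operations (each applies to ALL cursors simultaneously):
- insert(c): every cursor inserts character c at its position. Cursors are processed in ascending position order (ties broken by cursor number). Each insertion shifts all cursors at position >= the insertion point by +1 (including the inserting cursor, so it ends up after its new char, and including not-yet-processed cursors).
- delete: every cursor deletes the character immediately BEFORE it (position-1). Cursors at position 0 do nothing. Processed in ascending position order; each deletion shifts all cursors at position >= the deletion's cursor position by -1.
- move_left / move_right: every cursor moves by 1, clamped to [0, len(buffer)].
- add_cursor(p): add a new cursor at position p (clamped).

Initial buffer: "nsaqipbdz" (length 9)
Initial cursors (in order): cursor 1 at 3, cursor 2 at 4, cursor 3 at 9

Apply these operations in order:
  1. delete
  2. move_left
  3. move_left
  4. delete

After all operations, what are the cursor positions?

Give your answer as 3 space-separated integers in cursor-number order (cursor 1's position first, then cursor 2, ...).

After op 1 (delete): buffer="nsipbd" (len 6), cursors c1@2 c2@2 c3@6, authorship ......
After op 2 (move_left): buffer="nsipbd" (len 6), cursors c1@1 c2@1 c3@5, authorship ......
After op 3 (move_left): buffer="nsipbd" (len 6), cursors c1@0 c2@0 c3@4, authorship ......
After op 4 (delete): buffer="nsibd" (len 5), cursors c1@0 c2@0 c3@3, authorship .....

Answer: 0 0 3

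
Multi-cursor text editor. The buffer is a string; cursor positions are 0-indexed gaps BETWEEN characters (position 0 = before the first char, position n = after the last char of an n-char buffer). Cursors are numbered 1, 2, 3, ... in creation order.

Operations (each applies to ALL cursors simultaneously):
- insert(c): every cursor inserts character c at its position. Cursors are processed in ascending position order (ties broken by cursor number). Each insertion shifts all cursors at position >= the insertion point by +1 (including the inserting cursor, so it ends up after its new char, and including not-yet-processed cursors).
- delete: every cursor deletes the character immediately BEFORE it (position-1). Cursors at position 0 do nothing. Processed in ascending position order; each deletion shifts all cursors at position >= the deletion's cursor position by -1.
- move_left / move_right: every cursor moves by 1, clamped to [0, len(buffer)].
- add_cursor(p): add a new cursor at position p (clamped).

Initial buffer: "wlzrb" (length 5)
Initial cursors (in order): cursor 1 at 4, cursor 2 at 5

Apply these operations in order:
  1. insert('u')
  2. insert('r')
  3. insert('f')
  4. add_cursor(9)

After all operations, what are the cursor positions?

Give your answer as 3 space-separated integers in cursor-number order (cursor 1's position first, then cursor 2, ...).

After op 1 (insert('u')): buffer="wlzrubu" (len 7), cursors c1@5 c2@7, authorship ....1.2
After op 2 (insert('r')): buffer="wlzrurbur" (len 9), cursors c1@6 c2@9, authorship ....11.22
After op 3 (insert('f')): buffer="wlzrurfburf" (len 11), cursors c1@7 c2@11, authorship ....111.222
After op 4 (add_cursor(9)): buffer="wlzrurfburf" (len 11), cursors c1@7 c3@9 c2@11, authorship ....111.222

Answer: 7 11 9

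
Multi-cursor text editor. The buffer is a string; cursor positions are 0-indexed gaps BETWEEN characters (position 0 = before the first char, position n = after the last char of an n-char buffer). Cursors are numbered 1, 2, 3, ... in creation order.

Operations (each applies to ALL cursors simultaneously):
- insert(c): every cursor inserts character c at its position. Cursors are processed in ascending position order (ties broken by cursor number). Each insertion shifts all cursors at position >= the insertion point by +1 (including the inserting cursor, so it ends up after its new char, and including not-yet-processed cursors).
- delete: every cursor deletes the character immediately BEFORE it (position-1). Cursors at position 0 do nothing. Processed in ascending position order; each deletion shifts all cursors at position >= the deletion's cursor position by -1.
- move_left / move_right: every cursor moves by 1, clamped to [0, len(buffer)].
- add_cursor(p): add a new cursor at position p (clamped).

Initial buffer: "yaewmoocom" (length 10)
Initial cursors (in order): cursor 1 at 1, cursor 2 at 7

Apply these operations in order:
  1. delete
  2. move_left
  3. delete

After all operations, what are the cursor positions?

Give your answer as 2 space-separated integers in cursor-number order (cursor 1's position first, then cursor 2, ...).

After op 1 (delete): buffer="aewmocom" (len 8), cursors c1@0 c2@5, authorship ........
After op 2 (move_left): buffer="aewmocom" (len 8), cursors c1@0 c2@4, authorship ........
After op 3 (delete): buffer="aewocom" (len 7), cursors c1@0 c2@3, authorship .......

Answer: 0 3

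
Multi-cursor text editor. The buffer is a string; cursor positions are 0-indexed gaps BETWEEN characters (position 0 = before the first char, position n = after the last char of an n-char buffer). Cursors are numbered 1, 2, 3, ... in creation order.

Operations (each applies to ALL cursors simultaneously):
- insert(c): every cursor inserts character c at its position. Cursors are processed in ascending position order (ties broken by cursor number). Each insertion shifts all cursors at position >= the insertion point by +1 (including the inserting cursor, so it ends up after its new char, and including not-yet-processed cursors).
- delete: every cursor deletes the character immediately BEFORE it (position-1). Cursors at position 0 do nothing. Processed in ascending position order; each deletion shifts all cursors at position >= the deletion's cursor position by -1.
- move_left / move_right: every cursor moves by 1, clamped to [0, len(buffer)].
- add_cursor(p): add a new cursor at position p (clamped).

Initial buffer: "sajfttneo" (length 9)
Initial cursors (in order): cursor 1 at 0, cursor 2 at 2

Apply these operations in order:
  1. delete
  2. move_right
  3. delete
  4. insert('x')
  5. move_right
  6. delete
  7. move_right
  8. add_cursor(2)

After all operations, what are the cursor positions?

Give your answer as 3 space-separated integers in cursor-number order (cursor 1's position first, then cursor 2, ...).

Answer: 2 2 2

Derivation:
After op 1 (delete): buffer="sjfttneo" (len 8), cursors c1@0 c2@1, authorship ........
After op 2 (move_right): buffer="sjfttneo" (len 8), cursors c1@1 c2@2, authorship ........
After op 3 (delete): buffer="fttneo" (len 6), cursors c1@0 c2@0, authorship ......
After op 4 (insert('x')): buffer="xxfttneo" (len 8), cursors c1@2 c2@2, authorship 12......
After op 5 (move_right): buffer="xxfttneo" (len 8), cursors c1@3 c2@3, authorship 12......
After op 6 (delete): buffer="xttneo" (len 6), cursors c1@1 c2@1, authorship 1.....
After op 7 (move_right): buffer="xttneo" (len 6), cursors c1@2 c2@2, authorship 1.....
After op 8 (add_cursor(2)): buffer="xttneo" (len 6), cursors c1@2 c2@2 c3@2, authorship 1.....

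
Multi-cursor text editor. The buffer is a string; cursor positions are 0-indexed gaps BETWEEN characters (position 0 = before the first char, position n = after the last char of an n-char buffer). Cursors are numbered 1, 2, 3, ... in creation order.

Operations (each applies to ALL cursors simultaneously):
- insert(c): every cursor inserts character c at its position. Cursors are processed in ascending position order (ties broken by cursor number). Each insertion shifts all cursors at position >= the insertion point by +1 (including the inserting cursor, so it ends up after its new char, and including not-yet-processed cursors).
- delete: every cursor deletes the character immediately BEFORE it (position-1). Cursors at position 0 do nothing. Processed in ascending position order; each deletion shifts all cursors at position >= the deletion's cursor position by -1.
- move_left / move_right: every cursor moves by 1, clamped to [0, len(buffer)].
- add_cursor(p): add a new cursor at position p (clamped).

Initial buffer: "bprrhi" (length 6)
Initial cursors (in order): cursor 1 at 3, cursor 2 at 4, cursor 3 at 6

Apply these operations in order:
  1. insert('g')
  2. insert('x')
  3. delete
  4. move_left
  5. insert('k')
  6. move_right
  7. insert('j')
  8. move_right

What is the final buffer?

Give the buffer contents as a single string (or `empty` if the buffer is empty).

After op 1 (insert('g')): buffer="bprgrghig" (len 9), cursors c1@4 c2@6 c3@9, authorship ...1.2..3
After op 2 (insert('x')): buffer="bprgxrgxhigx" (len 12), cursors c1@5 c2@8 c3@12, authorship ...11.22..33
After op 3 (delete): buffer="bprgrghig" (len 9), cursors c1@4 c2@6 c3@9, authorship ...1.2..3
After op 4 (move_left): buffer="bprgrghig" (len 9), cursors c1@3 c2@5 c3@8, authorship ...1.2..3
After op 5 (insert('k')): buffer="bprkgrkghikg" (len 12), cursors c1@4 c2@7 c3@11, authorship ...11.22..33
After op 6 (move_right): buffer="bprkgrkghikg" (len 12), cursors c1@5 c2@8 c3@12, authorship ...11.22..33
After op 7 (insert('j')): buffer="bprkgjrkgjhikgj" (len 15), cursors c1@6 c2@10 c3@15, authorship ...111.222..333
After op 8 (move_right): buffer="bprkgjrkgjhikgj" (len 15), cursors c1@7 c2@11 c3@15, authorship ...111.222..333

Answer: bprkgjrkgjhikgj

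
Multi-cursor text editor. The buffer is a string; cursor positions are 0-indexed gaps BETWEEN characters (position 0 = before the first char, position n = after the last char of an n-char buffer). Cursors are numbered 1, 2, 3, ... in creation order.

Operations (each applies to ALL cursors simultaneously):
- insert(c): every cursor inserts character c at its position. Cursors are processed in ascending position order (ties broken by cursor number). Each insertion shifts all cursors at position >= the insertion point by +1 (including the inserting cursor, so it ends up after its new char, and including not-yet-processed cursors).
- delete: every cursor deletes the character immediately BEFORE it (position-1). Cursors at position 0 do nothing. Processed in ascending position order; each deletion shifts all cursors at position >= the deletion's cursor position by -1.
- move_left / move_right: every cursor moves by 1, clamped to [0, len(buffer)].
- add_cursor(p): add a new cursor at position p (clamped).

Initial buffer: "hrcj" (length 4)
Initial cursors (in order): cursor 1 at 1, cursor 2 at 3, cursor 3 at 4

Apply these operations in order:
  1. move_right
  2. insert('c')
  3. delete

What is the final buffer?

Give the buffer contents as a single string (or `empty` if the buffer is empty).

After op 1 (move_right): buffer="hrcj" (len 4), cursors c1@2 c2@4 c3@4, authorship ....
After op 2 (insert('c')): buffer="hrccjcc" (len 7), cursors c1@3 c2@7 c3@7, authorship ..1..23
After op 3 (delete): buffer="hrcj" (len 4), cursors c1@2 c2@4 c3@4, authorship ....

Answer: hrcj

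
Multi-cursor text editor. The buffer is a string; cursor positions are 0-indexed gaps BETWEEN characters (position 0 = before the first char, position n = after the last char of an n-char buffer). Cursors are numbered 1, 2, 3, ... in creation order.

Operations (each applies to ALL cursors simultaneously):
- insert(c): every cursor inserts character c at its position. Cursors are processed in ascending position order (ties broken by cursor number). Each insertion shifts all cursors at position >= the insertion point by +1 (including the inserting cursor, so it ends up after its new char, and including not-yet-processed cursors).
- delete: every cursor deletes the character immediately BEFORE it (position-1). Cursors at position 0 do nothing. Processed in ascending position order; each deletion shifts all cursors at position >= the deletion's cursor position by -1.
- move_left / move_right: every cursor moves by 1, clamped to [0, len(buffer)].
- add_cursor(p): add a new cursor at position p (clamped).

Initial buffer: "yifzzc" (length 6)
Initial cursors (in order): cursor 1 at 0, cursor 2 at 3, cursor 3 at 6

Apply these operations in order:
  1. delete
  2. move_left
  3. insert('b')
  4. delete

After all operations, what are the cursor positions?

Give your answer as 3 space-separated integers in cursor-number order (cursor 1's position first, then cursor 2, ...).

Answer: 0 1 3

Derivation:
After op 1 (delete): buffer="yizz" (len 4), cursors c1@0 c2@2 c3@4, authorship ....
After op 2 (move_left): buffer="yizz" (len 4), cursors c1@0 c2@1 c3@3, authorship ....
After op 3 (insert('b')): buffer="bybizbz" (len 7), cursors c1@1 c2@3 c3@6, authorship 1.2..3.
After op 4 (delete): buffer="yizz" (len 4), cursors c1@0 c2@1 c3@3, authorship ....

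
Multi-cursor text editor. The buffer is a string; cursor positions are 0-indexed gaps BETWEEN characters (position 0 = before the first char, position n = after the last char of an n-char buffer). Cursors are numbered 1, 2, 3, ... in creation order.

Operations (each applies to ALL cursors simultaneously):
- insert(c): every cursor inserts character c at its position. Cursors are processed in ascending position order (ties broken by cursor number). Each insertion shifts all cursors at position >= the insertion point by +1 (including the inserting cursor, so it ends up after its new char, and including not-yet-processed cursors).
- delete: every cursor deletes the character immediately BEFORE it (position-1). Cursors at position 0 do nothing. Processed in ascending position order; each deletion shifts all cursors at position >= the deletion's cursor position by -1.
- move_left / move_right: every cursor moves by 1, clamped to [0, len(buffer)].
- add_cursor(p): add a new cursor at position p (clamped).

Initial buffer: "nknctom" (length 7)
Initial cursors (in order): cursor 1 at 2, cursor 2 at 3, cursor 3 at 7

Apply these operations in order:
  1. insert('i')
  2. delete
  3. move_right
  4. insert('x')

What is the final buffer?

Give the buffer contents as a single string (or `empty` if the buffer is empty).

Answer: nknxcxtomx

Derivation:
After op 1 (insert('i')): buffer="nkinictomi" (len 10), cursors c1@3 c2@5 c3@10, authorship ..1.2....3
After op 2 (delete): buffer="nknctom" (len 7), cursors c1@2 c2@3 c3@7, authorship .......
After op 3 (move_right): buffer="nknctom" (len 7), cursors c1@3 c2@4 c3@7, authorship .......
After op 4 (insert('x')): buffer="nknxcxtomx" (len 10), cursors c1@4 c2@6 c3@10, authorship ...1.2...3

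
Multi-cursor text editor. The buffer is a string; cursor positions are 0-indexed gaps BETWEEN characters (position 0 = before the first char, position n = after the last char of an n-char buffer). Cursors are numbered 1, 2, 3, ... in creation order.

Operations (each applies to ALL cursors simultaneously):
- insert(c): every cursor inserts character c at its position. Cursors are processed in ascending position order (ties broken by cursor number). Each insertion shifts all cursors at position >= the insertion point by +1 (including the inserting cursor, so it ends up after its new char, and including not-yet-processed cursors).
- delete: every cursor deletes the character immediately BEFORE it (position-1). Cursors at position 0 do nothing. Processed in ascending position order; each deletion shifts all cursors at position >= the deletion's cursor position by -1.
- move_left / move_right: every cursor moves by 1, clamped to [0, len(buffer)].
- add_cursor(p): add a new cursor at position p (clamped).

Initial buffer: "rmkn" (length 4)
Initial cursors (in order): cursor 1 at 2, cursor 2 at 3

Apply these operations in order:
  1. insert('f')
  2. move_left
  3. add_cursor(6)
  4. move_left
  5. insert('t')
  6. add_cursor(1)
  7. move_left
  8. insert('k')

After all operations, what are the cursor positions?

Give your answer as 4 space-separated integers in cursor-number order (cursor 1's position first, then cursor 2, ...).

After op 1 (insert('f')): buffer="rmfkfn" (len 6), cursors c1@3 c2@5, authorship ..1.2.
After op 2 (move_left): buffer="rmfkfn" (len 6), cursors c1@2 c2@4, authorship ..1.2.
After op 3 (add_cursor(6)): buffer="rmfkfn" (len 6), cursors c1@2 c2@4 c3@6, authorship ..1.2.
After op 4 (move_left): buffer="rmfkfn" (len 6), cursors c1@1 c2@3 c3@5, authorship ..1.2.
After op 5 (insert('t')): buffer="rtmftkftn" (len 9), cursors c1@2 c2@5 c3@8, authorship .1.12.23.
After op 6 (add_cursor(1)): buffer="rtmftkftn" (len 9), cursors c4@1 c1@2 c2@5 c3@8, authorship .1.12.23.
After op 7 (move_left): buffer="rtmftkftn" (len 9), cursors c4@0 c1@1 c2@4 c3@7, authorship .1.12.23.
After op 8 (insert('k')): buffer="krktmfktkfktn" (len 13), cursors c4@1 c1@3 c2@7 c3@11, authorship 4.11.122.233.

Answer: 3 7 11 1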